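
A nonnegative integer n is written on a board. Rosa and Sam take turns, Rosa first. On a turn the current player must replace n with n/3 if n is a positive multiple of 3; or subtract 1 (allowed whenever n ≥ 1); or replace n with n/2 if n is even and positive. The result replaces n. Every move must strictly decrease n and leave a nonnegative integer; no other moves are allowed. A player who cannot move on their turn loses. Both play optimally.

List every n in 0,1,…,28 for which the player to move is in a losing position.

Positions with no move are L. A position that does have a move is losing for the player to move precisely when every available move leads to a winning position for the opponent. Fill in the labels:
n=0: no move → L
n=1: →0(L), so W
n=2: →1(W) only, which is W, so L
n=3: →2(L), so W
n=4: →2(L), so W
n=5: →4(W) only, which is W, so L
n=6: →2(L), so W
n=7: →6(W) only, which is W, so L
n=8: →7(L), so W
n=9: →3(W), 8(W) — all W, so L
n=10: →5(L), so W
n=11: →10(W) only, which is W, so L
n=12: →11(L), so W
n=13: →12(W) only, which is W, so L
n=14: →7(L), so W
n=15: →5(L), so W
n=16: →8(W), 15(W) — all W, so L
n=17: →16(L), so W
n=18: →9(L), so W
n=19: →18(W) only, which is W, so L
n=20: →19(L), so W
n=21: →7(L), so W
n=22: →11(L), so W
n=23: →22(W) only, which is W, so L
n=24: →23(L), so W
n=25: →24(W) only, which is W, so L
n=26: →13(L), so W
n=27: →9(L), so W
n=28: →14(W), 27(W) — all W, so L
The losing starting values of n are exactly the entries labelled L in this table (12 of them).

0, 2, 5, 7, 9, 11, 13, 16, 19, 23, 25, 28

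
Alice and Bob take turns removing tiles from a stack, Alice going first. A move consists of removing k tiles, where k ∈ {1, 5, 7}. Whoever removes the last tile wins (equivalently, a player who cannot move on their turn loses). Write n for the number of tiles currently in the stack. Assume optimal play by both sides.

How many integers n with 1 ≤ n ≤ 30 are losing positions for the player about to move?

Label each position W (a win for the player to move) or L (a loss). A position with no legal move is L; any other position is W exactly when some move reaches an L, and L when every move reaches a W.
n=0: no move → L
n=1: can move to 0, which is L ⇒ W
n=2: the only move is to 1(W), a W ⇒ L
n=3: can move to 2, which is L ⇒ W
n=4: the only move is to 3(W), a W ⇒ L
n=5: can move to 4, which is L ⇒ W
n=6: moves to 5(W), 1(W); every one is W ⇒ L
n=7: can move to 6, which is L ⇒ W
n=8: moves to 7(W), 3(W), 1(W); every one is W ⇒ L
n=9: can move to 8, which is L ⇒ W
n=10: moves to 9(W), 5(W), 3(W); every one is W ⇒ L
n=11: can move to 10, which is L ⇒ W
n=12: moves to 11(W), 7(W), 5(W); every one is W ⇒ L
n=13: can move to 12, which is L ⇒ W
n=14: moves to 13(W), 9(W), 7(W); every one is W ⇒ L
n=15: can move to 14, which is L ⇒ W
n=16: moves to 15(W), 11(W), 9(W); every one is W ⇒ L
n=17: can move to 16, which is L ⇒ W
n=18: moves to 17(W), 13(W), 11(W); every one is W ⇒ L
n=19: can move to 18, which is L ⇒ W
n=20: moves to 19(W), 15(W), 13(W); every one is W ⇒ L
n=21: can move to 20, which is L ⇒ W
n=22: moves to 21(W), 17(W), 15(W); every one is W ⇒ L
n=23: can move to 22, which is L ⇒ W
n=24: moves to 23(W), 19(W), 17(W); every one is W ⇒ L
n=25: can move to 24, which is L ⇒ W
n=26: moves to 25(W), 21(W), 19(W); every one is W ⇒ L
n=27: can move to 26, which is L ⇒ W
n=28: moves to 27(W), 23(W), 21(W); every one is W ⇒ L
n=29: can move to 28, which is L ⇒ W
n=30: moves to 29(W), 25(W), 23(W); every one is W ⇒ L
L entries with 1 ≤ n ≤ 30 (n=0 is outside the asked range and is not counted): n = 2, 4, 6, 8, 10, 12, 14, 16, 18, 20, 22, 24, 26, 28, 30; that makes 15.

15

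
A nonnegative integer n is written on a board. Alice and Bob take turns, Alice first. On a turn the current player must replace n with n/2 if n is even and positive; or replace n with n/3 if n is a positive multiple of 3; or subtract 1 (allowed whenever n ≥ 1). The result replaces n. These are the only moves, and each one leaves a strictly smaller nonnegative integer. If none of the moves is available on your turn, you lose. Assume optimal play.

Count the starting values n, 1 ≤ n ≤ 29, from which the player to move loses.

Work bottom-up. With no move the player to move loses. Otherwise the position is W if at least one move leads to an L position for the opponent, and L if every move leads to a W.
n=0: no move → L
n=1: can move to 0, which is L ⇒ W
n=2: the only move is to 1(W), a W ⇒ L
n=3: can move to 2, which is L ⇒ W
n=4: can move to 2, which is L ⇒ W
n=5: the only move is to 4(W), a W ⇒ L
n=6: can move to 2, which is L ⇒ W
n=7: the only move is to 6(W), a W ⇒ L
n=8: can move to 7, which is L ⇒ W
n=9: moves to 3(W), 8(W); every one is W ⇒ L
n=10: can move to 5, which is L ⇒ W
n=11: the only move is to 10(W), a W ⇒ L
n=12: can move to 11, which is L ⇒ W
n=13: the only move is to 12(W), a W ⇒ L
n=14: can move to 7, which is L ⇒ W
n=15: can move to 5, which is L ⇒ W
n=16: moves to 8(W), 15(W); every one is W ⇒ L
n=17: can move to 16, which is L ⇒ W
n=18: can move to 9, which is L ⇒ W
n=19: the only move is to 18(W), a W ⇒ L
n=20: can move to 19, which is L ⇒ W
n=21: can move to 7, which is L ⇒ W
n=22: can move to 11, which is L ⇒ W
n=23: the only move is to 22(W), a W ⇒ L
n=24: can move to 23, which is L ⇒ W
n=25: the only move is to 24(W), a W ⇒ L
n=26: can move to 13, which is L ⇒ W
n=27: can move to 9, which is L ⇒ W
n=28: moves to 14(W), 27(W); every one is W ⇒ L
n=29: can move to 28, which is L ⇒ W
L entries with 1 ≤ n ≤ 29 (n=0 is outside the asked range and is not counted): n = 2, 5, 7, 9, 11, 13, 16, 19, 23, 25, 28; that makes 11.

11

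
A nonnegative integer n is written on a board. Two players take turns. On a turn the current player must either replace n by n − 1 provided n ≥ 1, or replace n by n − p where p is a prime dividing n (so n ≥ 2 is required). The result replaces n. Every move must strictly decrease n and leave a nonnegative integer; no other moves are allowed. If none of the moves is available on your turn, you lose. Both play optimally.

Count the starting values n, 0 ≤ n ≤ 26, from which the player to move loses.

Compute win/loss labels from the base case upward. A position with no move is L. Any other position is W if it can reach an L in one move, else L.
n=0: no move → L
n=1: can move to 0, which is L ⇒ W
n=2: can move to 0, which is L ⇒ W
n=3: can move to 0, which is L ⇒ W
n=4: moves to 2(W), 3(W); every one is W ⇒ L
n=5: can move to 0, which is L ⇒ W
n=6: can move to 4, which is L ⇒ W
n=7: can move to 0, which is L ⇒ W
n=8: moves to 6(W), 7(W); every one is W ⇒ L
n=9: can move to 8, which is L ⇒ W
n=10: can move to 8, which is L ⇒ W
n=11: can move to 0, which is L ⇒ W
n=12: moves to 9(W), 10(W), 11(W); every one is W ⇒ L
n=13: can move to 0, which is L ⇒ W
n=14: can move to 12, which is L ⇒ W
n=15: can move to 12, which is L ⇒ W
n=16: moves to 14(W), 15(W); every one is W ⇒ L
n=17: can move to 0, which is L ⇒ W
n=18: can move to 16, which is L ⇒ W
n=19: can move to 0, which is L ⇒ W
n=20: moves to 15(W), 18(W), 19(W); every one is W ⇒ L
n=21: can move to 20, which is L ⇒ W
n=22: can move to 20, which is L ⇒ W
n=23: can move to 0, which is L ⇒ W
n=24: moves to 21(W), 22(W), 23(W); every one is W ⇒ L
n=25: can move to 20, which is L ⇒ W
n=26: can move to 24, which is L ⇒ W
L entries with 0 ≤ n ≤ 26: n = 0, 4, 8, 12, 16, 20, 24; that makes 7.

7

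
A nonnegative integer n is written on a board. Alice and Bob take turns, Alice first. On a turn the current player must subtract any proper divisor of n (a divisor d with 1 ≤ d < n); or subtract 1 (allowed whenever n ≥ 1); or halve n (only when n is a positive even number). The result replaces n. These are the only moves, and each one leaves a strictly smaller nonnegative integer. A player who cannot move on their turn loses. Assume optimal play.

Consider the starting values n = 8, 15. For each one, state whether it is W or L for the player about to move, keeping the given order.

8: W, 15: L

Positions with no move are L. A position that does have a move is losing for the player to move precisely when every available move leads to a winning position for the opponent. Fill in the labels:
n=0: no move → L
n=1: W (go to 0, an L position)
n=2: L (sole option 1(W) is W)
n=3: W (go to 2, an L position)
n=4: W (go to 2, an L position)
n=5: L (sole option 4(W) is W)
n=6: W (go to 5, an L position)
n=7: L (sole option 6(W) is W)
n=8: W (go to 7, an L position)
n=9: L (options 6(W), 8(W) are all W)
n=10: W (go to 5, an L position)
n=11: L (sole option 10(W) is W)
n=12: W (go to 9, an L position)
n=13: L (sole option 12(W) is W)
n=14: W (go to 7, an L position)
n=15: L (options 10(W), 12(W), 14(W) are all W)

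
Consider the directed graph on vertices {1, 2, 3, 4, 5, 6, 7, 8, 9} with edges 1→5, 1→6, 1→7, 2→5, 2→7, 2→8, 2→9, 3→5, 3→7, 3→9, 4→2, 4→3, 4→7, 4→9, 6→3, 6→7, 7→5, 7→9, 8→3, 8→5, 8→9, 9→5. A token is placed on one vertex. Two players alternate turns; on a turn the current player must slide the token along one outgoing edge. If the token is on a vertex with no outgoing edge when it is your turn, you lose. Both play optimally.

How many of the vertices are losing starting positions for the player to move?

Label each position W (a win for the player to move) or L (a loss). A position with no legal move is L; any other position is W exactly when some move reaches an L, and L when every move reaches a W.
Every edge goes from a vertex to one that appears earlier in the order 5, 9, 7, 3, 8, 2, 6, 1, 4, so processing vertices in that order labels each vertex after all of its successors.
5: no outgoing edge → L
9: can move to 5, which is L ⇒ W
7: can move to 5, which is L ⇒ W
3: can move to 5, which is L ⇒ W
8: can move to 5, which is L ⇒ W
2: can move to 5, which is L ⇒ W
6: moves to 3(W), 7(W); every one is W ⇒ L
1: can move to 6, which is L ⇒ W
4: moves to 2(W), 3(W), 7(W), 9(W); every one is W ⇒ L
The L vertices are 4, 5, 6; that is 3 in all.

3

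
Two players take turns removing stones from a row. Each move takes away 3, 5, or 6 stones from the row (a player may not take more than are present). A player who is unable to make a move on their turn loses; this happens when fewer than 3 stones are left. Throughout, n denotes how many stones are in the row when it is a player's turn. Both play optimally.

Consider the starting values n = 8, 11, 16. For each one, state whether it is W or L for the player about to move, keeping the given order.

8: W, 11: L, 16: W

Build the W/L table. Terminal = L. A non-terminal position is W if it has a move to some L; otherwise it is L.
n=0: no move → L
n=1: no move → L
n=2: no move → L
n=3: reaches L-position 0 → W
n=4: reaches L-position 1 → W
n=5: reaches L-position 2 → W
n=6: reaches L-position 1 → W
n=7: reaches L-position 2 → W
n=8: reaches L-position 2 → W
n=9: only reaches 6(W), 4(W), 3(W), all W → L
n=10: only reaches 7(W), 5(W), 4(W), all W → L
n=11: only reaches 8(W), 6(W), 5(W), all W → L
n=12: reaches L-position 9 → W
n=13: reaches L-position 10 → W
n=14: reaches L-position 11 → W
n=15: reaches L-position 10 → W
n=16: reaches L-position 11 → W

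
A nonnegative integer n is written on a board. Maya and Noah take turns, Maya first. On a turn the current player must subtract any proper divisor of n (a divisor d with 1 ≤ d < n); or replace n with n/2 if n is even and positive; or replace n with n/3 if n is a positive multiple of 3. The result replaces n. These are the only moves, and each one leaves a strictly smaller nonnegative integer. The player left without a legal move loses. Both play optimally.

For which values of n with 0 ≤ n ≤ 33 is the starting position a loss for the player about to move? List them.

0, 1, 4, 7, 9, 11, 13, 15, 17, 19, 23, 25, 28, 31

Build the W/L table. Terminal = L. A non-terminal position is W if it has a move to some L; otherwise it is L.
n=0: no move → L
n=1: no move → L
n=2: can move to 1, which is L ⇒ W
n=3: can move to 1, which is L ⇒ W
n=4: moves to 2(W), 3(W); every one is W ⇒ L
n=5: can move to 4, which is L ⇒ W
n=6: can move to 4, which is L ⇒ W
n=7: the only move is to 6(W), a W ⇒ L
n=8: can move to 4, which is L ⇒ W
n=9: moves to 3(W), 6(W), 8(W); every one is W ⇒ L
n=10: can move to 9, which is L ⇒ W
n=11: the only move is to 10(W), a W ⇒ L
n=12: can move to 4, which is L ⇒ W
n=13: the only move is to 12(W), a W ⇒ L
n=14: can move to 7, which is L ⇒ W
n=15: moves to 5(W), 10(W), 12(W), 14(W); every one is W ⇒ L
n=16: can move to 15, which is L ⇒ W
n=17: the only move is to 16(W), a W ⇒ L
n=18: can move to 9, which is L ⇒ W
n=19: the only move is to 18(W), a W ⇒ L
n=20: can move to 15, which is L ⇒ W
n=21: can move to 7, which is L ⇒ W
n=22: can move to 11, which is L ⇒ W
n=23: the only move is to 22(W), a W ⇒ L
n=24: can move to 23, which is L ⇒ W
n=25: moves to 20(W), 24(W); every one is W ⇒ L
n=26: can move to 13, which is L ⇒ W
n=27: can move to 9, which is L ⇒ W
n=28: moves to 14(W), 21(W), 24(W), 26(W), 27(W); every one is W ⇒ L
n=29: can move to 28, which is L ⇒ W
n=30: can move to 15, which is L ⇒ W
n=31: the only move is to 30(W), a W ⇒ L
n=32: can move to 28, which is L ⇒ W
n=33: can move to 11, which is L ⇒ W
Reading off the rows marked L gives the requested list; there are 14 such values of n.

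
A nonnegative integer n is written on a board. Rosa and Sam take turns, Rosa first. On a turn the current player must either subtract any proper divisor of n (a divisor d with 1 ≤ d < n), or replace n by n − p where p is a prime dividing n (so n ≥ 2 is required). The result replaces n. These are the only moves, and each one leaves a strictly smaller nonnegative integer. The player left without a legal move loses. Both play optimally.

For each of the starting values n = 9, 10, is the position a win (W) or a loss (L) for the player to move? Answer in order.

Classify positions by backward induction: terminal positions (no move available) are L. From any other position, the mover wins iff some move reaches an L.
n=0: no move → L
n=1: no move → L
n=2: W (go to 0, an L position)
n=3: W (go to 0, an L position)
n=4: L (options 2(W), 3(W) are all W)
n=5: W (go to 0, an L position)
n=6: W (go to 4, an L position)
n=7: W (go to 0, an L position)
n=8: W (go to 4, an L position)
n=9: L (options 6(W), 8(W) are all W)
n=10: W (go to 9, an L position)

9: L, 10: W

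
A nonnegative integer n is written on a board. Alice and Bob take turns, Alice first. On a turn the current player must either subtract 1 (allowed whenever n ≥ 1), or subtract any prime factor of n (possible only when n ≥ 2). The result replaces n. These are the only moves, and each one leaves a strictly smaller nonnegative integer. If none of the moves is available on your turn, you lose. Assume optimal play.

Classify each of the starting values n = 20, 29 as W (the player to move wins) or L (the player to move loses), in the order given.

Compute win/loss labels from the base case upward. A position with no move is L. Any other position is W if it can reach an L in one move, else L.
n=0: no move → L
n=1: →0(L), so W
n=2: →0(L), so W
n=3: →0(L), so W
n=4: →2(W), 3(W) — all W, so L
n=5: →0(L), so W
n=6: →4(L), so W
n=7: →0(L), so W
n=8: →6(W), 7(W) — all W, so L
n=9: →8(L), so W
n=10: →8(L), so W
n=11: →0(L), so W
n=12: →9(W), 10(W), 11(W) — all W, so L
n=13: →0(L), so W
n=14: →12(L), so W
n=15: →12(L), so W
n=16: →14(W), 15(W) — all W, so L
n=17: →0(L), so W
n=18: →16(L), so W
n=19: →0(L), so W
n=20: →15(W), 18(W), 19(W) — all W, so L
n=21: →20(L), so W
n=22: →20(L), so W
n=23: →0(L), so W
n=24: →21(W), 22(W), 23(W) — all W, so L
n=25: →20(L), so W
n=26: →24(L), so W
n=27: →24(L), so W
n=28: →21(W), 26(W), 27(W) — all W, so L
n=29: →0(L), so W

20: L, 29: W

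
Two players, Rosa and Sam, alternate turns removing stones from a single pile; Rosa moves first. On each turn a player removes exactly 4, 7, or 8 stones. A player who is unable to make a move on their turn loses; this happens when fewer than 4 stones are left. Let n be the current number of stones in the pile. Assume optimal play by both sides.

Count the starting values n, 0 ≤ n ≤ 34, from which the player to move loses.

Compute win/loss labels from the base case upward. A position with no move is L. Any other position is W if it can reach an L in one move, else L.
n=0: no move → L
n=1: no move → L
n=2: no move → L
n=3: no move → L
n=4: →0(L), so W
n=5: →1(L), so W
n=6: →2(L), so W
n=7: →3(L), so W
n=8: →1(L), so W
n=9: →2(L), so W
n=10: →3(L), so W
n=11: →3(L), so W
n=12: →8(W), 5(W), 4(W) — all W, so L
n=13: →9(W), 6(W), 5(W) — all W, so L
n=14: →10(W), 7(W), 6(W) — all W, so L
n=15: →11(W), 8(W), 7(W) — all W, so L
n=16: →12(L), so W
n=17: →13(L), so W
n=18: →14(L), so W
n=19: →15(L), so W
n=20: →13(L), so W
n=21: →14(L), so W
n=22: →15(L), so W
n=23: →15(L), so W
n=24: →20(W), 17(W), 16(W) — all W, so L
n=25: →21(W), 18(W), 17(W) — all W, so L
n=26: →22(W), 19(W), 18(W) — all W, so L
n=27: →23(W), 20(W), 19(W) — all W, so L
n=28: →24(L), so W
n=29: →25(L), so W
n=30: →26(L), so W
n=31: →27(L), so W
n=32: →25(L), so W
n=33: →26(L), so W
n=34: →27(L), so W
L entries with 0 ≤ n ≤ 34: n = 0, 1, 2, 3, 12, 13, 14, 15, 24, 25, 26, 27; that makes 12.

12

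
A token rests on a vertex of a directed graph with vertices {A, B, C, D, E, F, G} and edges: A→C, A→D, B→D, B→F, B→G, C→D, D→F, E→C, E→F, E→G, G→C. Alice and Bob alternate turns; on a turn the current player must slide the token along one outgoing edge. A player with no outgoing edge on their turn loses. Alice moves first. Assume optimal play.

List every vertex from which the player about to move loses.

Label each position W (a win for the player to move) or L (a loss). A position with no legal move is L; any other position is W exactly when some move reaches an L, and L when every move reaches a W.
Every edge goes from a vertex to one that appears earlier in the order F, D, C, G, A, B, E, so processing vertices in that order labels each vertex after all of its successors.
F: no outgoing edge → L
D: W (go to F, an L position)
C: L (sole option D(W) is W)
G: W (go to C, an L position)
A: W (go to C, an L position)
B: W (go to F, an L position)
E: W (go to C, an L position)
Reading off the rows marked L gives the requested list; there are 2 such vertices.

C, F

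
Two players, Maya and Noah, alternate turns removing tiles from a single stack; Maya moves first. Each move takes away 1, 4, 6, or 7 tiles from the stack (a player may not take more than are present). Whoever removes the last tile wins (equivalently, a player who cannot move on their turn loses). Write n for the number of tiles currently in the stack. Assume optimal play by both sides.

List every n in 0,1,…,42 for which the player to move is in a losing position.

Compute win/loss labels from the base case upward. A position with no move is L. Any other position is W if it can reach an L in one move, else L.
n=0: no move → L
n=1: reaches L-position 0 → W
n=2: only reaches 1(W), which is W → L
n=3: reaches L-position 2 → W
n=4: reaches L-position 0 → W
n=5: only reaches 4(W), 1(W), all W → L
n=6: reaches L-position 5 → W
n=7: reaches L-position 0 → W
n=8: reaches L-position 2 → W
n=9: reaches L-position 5 → W
n=10: only reaches 9(W), 6(W), 4(W), 3(W), all W → L
n=11: reaches L-position 10 → W
n=12: reaches L-position 5 → W
n=13: only reaches 12(W), 9(W), 7(W), 6(W), all W → L
n=14: reaches L-position 13 → W
n=15: only reaches 14(W), 11(W), 9(W), 8(W), all W → L
n=16: reaches L-position 15 → W
n=17: reaches L-position 13 → W
n=18: only reaches 17(W), 14(W), 12(W), 11(W), all W → L
n=19: reaches L-position 18 → W
n=20: reaches L-position 13 → W
n=21: reaches L-position 15 → W
n=22: reaches L-position 18 → W
n=23: only reaches 22(W), 19(W), 17(W), 16(W), all W → L
n=24: reaches L-position 23 → W
n=25: reaches L-position 18 → W
n=26: only reaches 25(W), 22(W), 20(W), 19(W), all W → L
n=27: reaches L-position 26 → W
n=28: only reaches 27(W), 24(W), 22(W), 21(W), all W → L
n=29: reaches L-position 28 → W
n=30: reaches L-position 26 → W
n=31: only reaches 30(W), 27(W), 25(W), 24(W), all W → L
n=32: reaches L-position 31 → W
n=33: reaches L-position 26 → W
n=34: reaches L-position 28 → W
n=35: reaches L-position 31 → W
n=36: only reaches 35(W), 32(W), 30(W), 29(W), all W → L
n=37: reaches L-position 36 → W
n=38: reaches L-position 31 → W
n=39: only reaches 38(W), 35(W), 33(W), 32(W), all W → L
n=40: reaches L-position 39 → W
n=41: only reaches 40(W), 37(W), 35(W), 34(W), all W → L
n=42: reaches L-position 41 → W
Reading off the rows marked L gives the requested list; there are 14 such values of n.

0, 2, 5, 10, 13, 15, 18, 23, 26, 28, 31, 36, 39, 41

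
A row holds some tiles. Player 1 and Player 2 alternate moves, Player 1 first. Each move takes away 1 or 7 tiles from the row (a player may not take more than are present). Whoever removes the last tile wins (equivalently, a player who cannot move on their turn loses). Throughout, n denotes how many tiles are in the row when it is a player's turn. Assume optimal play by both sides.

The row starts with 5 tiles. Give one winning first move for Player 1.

Classify positions by backward induction: terminal positions (no move available) are L. From any other position, the mover wins iff some move reaches an L.
n=0: no move → L
n=1: W (go to 0, an L position)
n=2: L (sole option 1(W) is W)
n=3: W (go to 2, an L position)
n=4: L (sole option 3(W) is W)
n=5: W (go to 4, an L position)
From 5, the L positions reachable in one move are: 4.

Remove 1, leaving 4.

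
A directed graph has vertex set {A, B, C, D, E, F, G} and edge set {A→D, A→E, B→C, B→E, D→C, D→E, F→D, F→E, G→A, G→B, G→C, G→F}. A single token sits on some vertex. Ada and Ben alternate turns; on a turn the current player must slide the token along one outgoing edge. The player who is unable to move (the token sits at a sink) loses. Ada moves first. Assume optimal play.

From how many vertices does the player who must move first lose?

2

Use the standard recursion: the mover loses at a terminal position; elsewhere, the mover wins exactly when some move hands the opponent an L position.
Every edge goes from a vertex to one that appears earlier in the order C, E, D, B, A, F, G, so processing vertices in that order labels each vertex after all of its successors.
C: no outgoing edge → L
E: no outgoing edge → L
D: can move to E, which is L ⇒ W
B: can move to E, which is L ⇒ W
A: can move to E, which is L ⇒ W
F: can move to E, which is L ⇒ W
G: can move to C, which is L ⇒ W
The L vertices are C, E; that is 2 in all.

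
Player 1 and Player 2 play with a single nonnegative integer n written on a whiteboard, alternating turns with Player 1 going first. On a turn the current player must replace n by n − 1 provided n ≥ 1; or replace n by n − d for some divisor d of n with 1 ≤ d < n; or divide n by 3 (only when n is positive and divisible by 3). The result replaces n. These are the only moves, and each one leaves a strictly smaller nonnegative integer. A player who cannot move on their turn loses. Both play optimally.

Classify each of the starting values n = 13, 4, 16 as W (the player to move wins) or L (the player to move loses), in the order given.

Label each position W (a win for the player to move) or L (a loss). A position with no legal move is L; any other position is W exactly when some move reaches an L, and L when every move reaches a W.
n=0: no move → L
n=1: W (go to 0, an L position)
n=2: L (sole option 1(W) is W)
n=3: W (go to 2, an L position)
n=4: W (go to 2, an L position)
n=5: L (sole option 4(W) is W)
n=6: W (go to 2, an L position)
n=7: L (sole option 6(W) is W)
n=8: W (go to 7, an L position)
n=9: L (options 3(W), 6(W), 8(W) are all W)
n=10: W (go to 5, an L position)
n=11: L (sole option 10(W) is W)
n=12: W (go to 9, an L position)
n=13: L (sole option 12(W) is W)
n=14: W (go to 7, an L position)
n=15: W (go to 5, an L position)
n=16: L (options 8(W), 12(W), 14(W), 15(W) are all W)

13: L, 4: W, 16: L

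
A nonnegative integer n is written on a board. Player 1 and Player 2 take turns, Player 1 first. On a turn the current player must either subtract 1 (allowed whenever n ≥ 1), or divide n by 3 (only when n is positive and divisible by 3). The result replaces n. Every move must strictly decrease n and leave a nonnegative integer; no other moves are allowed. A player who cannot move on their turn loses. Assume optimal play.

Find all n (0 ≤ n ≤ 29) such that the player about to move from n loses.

0, 2, 4, 7, 9, 11, 13, 15, 17, 19, 22, 24, 26, 28

Compute win/loss labels from the base case upward. A position with no move is L. Any other position is W if it can reach an L in one move, else L.
n=0: no move → L
n=1: can move to 0, which is L ⇒ W
n=2: the only move is to 1(W), a W ⇒ L
n=3: can move to 2, which is L ⇒ W
n=4: the only move is to 3(W), a W ⇒ L
n=5: can move to 4, which is L ⇒ W
n=6: can move to 2, which is L ⇒ W
n=7: the only move is to 6(W), a W ⇒ L
n=8: can move to 7, which is L ⇒ W
n=9: moves to 3(W), 8(W); every one is W ⇒ L
n=10: can move to 9, which is L ⇒ W
n=11: the only move is to 10(W), a W ⇒ L
n=12: can move to 4, which is L ⇒ W
n=13: the only move is to 12(W), a W ⇒ L
n=14: can move to 13, which is L ⇒ W
n=15: moves to 5(W), 14(W); every one is W ⇒ L
n=16: can move to 15, which is L ⇒ W
n=17: the only move is to 16(W), a W ⇒ L
n=18: can move to 17, which is L ⇒ W
n=19: the only move is to 18(W), a W ⇒ L
n=20: can move to 19, which is L ⇒ W
n=21: can move to 7, which is L ⇒ W
n=22: the only move is to 21(W), a W ⇒ L
n=23: can move to 22, which is L ⇒ W
n=24: moves to 8(W), 23(W); every one is W ⇒ L
n=25: can move to 24, which is L ⇒ W
n=26: the only move is to 25(W), a W ⇒ L
n=27: can move to 9, which is L ⇒ W
n=28: the only move is to 27(W), a W ⇒ L
n=29: can move to 28, which is L ⇒ W
The losing starting values of n are exactly the entries labelled L in this table (14 of them).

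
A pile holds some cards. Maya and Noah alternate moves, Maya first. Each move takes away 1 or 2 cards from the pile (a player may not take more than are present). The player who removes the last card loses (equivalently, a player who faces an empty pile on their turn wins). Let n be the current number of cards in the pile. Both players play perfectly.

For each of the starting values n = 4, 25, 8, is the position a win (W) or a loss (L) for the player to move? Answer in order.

Build the W/L table. Terminal = W. A non-terminal position is W if it has a move to some L; otherwise it is L.
n=0: no move; the opponent has just taken the last card and therefore loses → W
n=1: →0(W) only, which is W, so L
n=2: →1(L), so W
n=3: →1(L), so W
n=4: →3(W), 2(W) — all W, so L
n=5: →4(L), so W
n=6: →4(L), so W
n=7: →6(W), 5(W) — all W, so L
n=8: →7(L), so W
n=9: →7(L), so W
n=10: →9(W), 8(W) — all W, so L
n=11: →10(L), so W
n=12: →10(L), so W
n=13: →12(W), 11(W) — all W, so L
n=14: →13(L), so W
n=15: →13(L), so W
n=16: →15(W), 14(W) — all W, so L
n=17: →16(L), so W
n=18: →16(L), so W
n=19: →18(W), 17(W) — all W, so L
n=20: →19(L), so W
n=21: →19(L), so W
n=22: →21(W), 20(W) — all W, so L
n=23: →22(L), so W
n=24: →22(L), so W
n=25: →24(W), 23(W) — all W, so L

4: L, 25: L, 8: W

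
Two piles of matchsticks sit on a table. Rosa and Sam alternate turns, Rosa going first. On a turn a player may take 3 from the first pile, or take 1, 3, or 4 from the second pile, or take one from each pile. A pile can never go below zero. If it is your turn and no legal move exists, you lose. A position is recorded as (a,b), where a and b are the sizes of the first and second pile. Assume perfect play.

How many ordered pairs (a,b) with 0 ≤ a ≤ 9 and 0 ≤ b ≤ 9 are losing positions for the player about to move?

34

Compute win/loss labels from the base case upward. A position with no move is L. Any other position is W if it can reach an L in one move, else L.
Every move lowers a or b (never raises either), so fill the grid row by row in increasing a, and left to right within a row: each cell's successors are then already labelled.
      b=0  b=1  b=2  b=3  b=4  b=5  b=6  b=7  b=8  b=9
a=0:    L    W    L    W    W    W    W    L    W    L
a=1:    L    W    L    W    W    W    W    L    W    L
a=2:    L    W    L    W    W    W    W    L    W    L
a=3:    W    W    W    W    L    W    L    W    W    W
a=4:    W    L    W    L    W    W    W    W    L    W
a=5:    W    L    W    L    W    W    W    W    L    W
a=6:    L    W    W    W    W    L    W    L    W    W
a=7:    L    W    L    W    W    W    W    L    W    L
a=8:    L    W    L    W    W    W    W    L    W    L
a=9:    W    W    L    W    L    W    W    W    W    L
Cells with no legal move (terminal, hence L): (0,0), (1,0), (2,0).
The remaining L cells, each justified by listing all of its moves:
(0,2): only reaches (0,1)(W), which is W → L
(0,7): only reaches (0,6)(W), (0,4)(W), (0,3)(W), all W → L
(0,9): only reaches (0,8)(W), (0,6)(W), (0,5)(W), all W → L
(1,2): only reaches (1,1)(W), (0,1)(W), all W → L
(1,7): only reaches (1,6)(W), (1,4)(W), (1,3)(W), (0,6)(W), all W → L
(1,9): only reaches (1,8)(W), (1,6)(W), (1,5)(W), (0,8)(W), all W → L
(2,2): only reaches (2,1)(W), (1,1)(W), all W → L
(2,7): only reaches (2,6)(W), (2,4)(W), (2,3)(W), (1,6)(W), all W → L
(2,9): only reaches (2,8)(W), (2,6)(W), (2,5)(W), (1,8)(W), all W → L
(3,4): only reaches (0,4)(W), (3,3)(W), (3,1)(W), (3,0)(W), (2,3)(W), all W → L
(3,6): only reaches (0,6)(W), (3,5)(W), (3,3)(W), (3,2)(W), (2,5)(W), all W → L
(4,1): only reaches (1,1)(W), (4,0)(W), (3,0)(W), all W → L
(4,3): only reaches (1,3)(W), (4,2)(W), (4,0)(W), (3,2)(W), all W → L
(4,8): only reaches (1,8)(W), (4,7)(W), (4,5)(W), (4,4)(W), (3,7)(W), all W → L
(5,1): only reaches (2,1)(W), (5,0)(W), (4,0)(W), all W → L
(5,3): only reaches (2,3)(W), (5,2)(W), (5,0)(W), (4,2)(W), all W → L
(5,8): only reaches (2,8)(W), (5,7)(W), (5,5)(W), (5,4)(W), (4,7)(W), all W → L
(6,0): only reaches (3,0)(W), which is W → L
(6,5): only reaches (3,5)(W), (6,4)(W), (6,2)(W), (6,1)(W), (5,4)(W), all W → L
(6,7): only reaches (3,7)(W), (6,6)(W), (6,4)(W), (6,3)(W), (5,6)(W), all W → L
(7,0): only reaches (4,0)(W), which is W → L
(7,2): only reaches (4,2)(W), (7,1)(W), (6,1)(W), all W → L
(7,7): only reaches (4,7)(W), (7,6)(W), (7,4)(W), (7,3)(W), (6,6)(W), all W → L
(7,9): only reaches (4,9)(W), (7,8)(W), (7,6)(W), (7,5)(W), (6,8)(W), all W → L
(8,0): only reaches (5,0)(W), which is W → L
(8,2): only reaches (5,2)(W), (8,1)(W), (7,1)(W), all W → L
(8,7): only reaches (5,7)(W), (8,6)(W), (8,4)(W), (8,3)(W), (7,6)(W), all W → L
(8,9): only reaches (5,9)(W), (8,8)(W), (8,6)(W), (8,5)(W), (7,8)(W), all W → L
(9,2): only reaches (6,2)(W), (9,1)(W), (8,1)(W), all W → L
(9,4): only reaches (6,4)(W), (9,3)(W), (9,1)(W), (9,0)(W), (8,3)(W), all W → L
(9,9): only reaches (6,9)(W), (9,8)(W), (9,6)(W), (9,5)(W), (8,8)(W), all W → L
Every other cell has at least one move into one of the L cells above, so it is W.
L cells per row: a=0: 4, a=1: 4, a=2: 4, a=3: 2, a=4: 3, a=5: 3, a=6: 3, a=7: 4, a=8: 4, a=9: 3; total 34.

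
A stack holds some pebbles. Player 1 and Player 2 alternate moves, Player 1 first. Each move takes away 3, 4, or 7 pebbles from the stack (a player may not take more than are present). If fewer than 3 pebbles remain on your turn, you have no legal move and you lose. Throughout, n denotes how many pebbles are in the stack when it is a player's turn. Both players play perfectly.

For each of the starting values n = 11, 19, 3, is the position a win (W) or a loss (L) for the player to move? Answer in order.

11: L, 19: W, 3: W

Work bottom-up. With no move the player to move loses. Otherwise the position is W if at least one move leads to an L position for the opponent, and L if every move leads to a W.
n=0: no move → L
n=1: no move → L
n=2: no move → L
n=3: →0(L), so W
n=4: →1(L), so W
n=5: →2(L), so W
n=6: →2(L), so W
n=7: →0(L), so W
n=8: →1(L), so W
n=9: →2(L), so W
n=10: →7(W), 6(W), 3(W) — all W, so L
n=11: →8(W), 7(W), 4(W) — all W, so L
n=12: →9(W), 8(W), 5(W) — all W, so L
n=13: →10(L), so W
n=14: →11(L), so W
n=15: →12(L), so W
n=16: →12(L), so W
n=17: →10(L), so W
n=18: →11(L), so W
n=19: →12(L), so W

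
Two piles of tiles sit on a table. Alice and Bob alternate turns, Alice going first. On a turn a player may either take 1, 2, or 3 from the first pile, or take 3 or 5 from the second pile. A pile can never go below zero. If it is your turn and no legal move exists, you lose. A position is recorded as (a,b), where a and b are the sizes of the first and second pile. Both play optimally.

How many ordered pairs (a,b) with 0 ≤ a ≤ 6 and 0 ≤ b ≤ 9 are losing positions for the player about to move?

20

Use the standard recursion: the mover loses at a terminal position; elsewhere, the mover wins exactly when some move hands the opponent an L position.
Every move lowers a or b (never raises either), so fill the grid row by row in increasing a, and left to right within a row: each cell's successors are then already labelled.
      b=0  b=1  b=2  b=3  b=4  b=5  b=6  b=7  b=8  b=9
a=0:    L    L    L    W    W    W    W    W    L    L
a=1:    W    W    W    L    L    L    W    W    W    W
a=2:    W    W    W    W    W    W    L    L    W    W
a=3:    W    W    W    W    W    W    W    W    W    W
a=4:    L    L    L    W    W    W    W    W    L    L
a=5:    W    W    W    L    L    L    W    W    W    W
a=6:    W    W    W    W    W    W    L    L    W    W
Cells with no legal move (terminal, hence L): (0,0), (0,1), (0,2).
The remaining L cells, each justified by listing all of its moves:
(0,8): L (options (0,5)(W), (0,3)(W) are all W)
(0,9): L (options (0,6)(W), (0,4)(W) are all W)
(1,3): L (options (0,3)(W), (1,0)(W) are all W)
(1,4): L (options (0,4)(W), (1,1)(W) are all W)
(1,5): L (options (0,5)(W), (1,2)(W), (1,0)(W) are all W)
(2,6): L (options (1,6)(W), (0,6)(W), (2,3)(W), (2,1)(W) are all W)
(2,7): L (options (1,7)(W), (0,7)(W), (2,4)(W), (2,2)(W) are all W)
(4,0): L (options (3,0)(W), (2,0)(W), (1,0)(W) are all W)
(4,1): L (options (3,1)(W), (2,1)(W), (1,1)(W) are all W)
(4,2): L (options (3,2)(W), (2,2)(W), (1,2)(W) are all W)
(4,8): L (options (3,8)(W), (2,8)(W), (1,8)(W), (4,5)(W), (4,3)(W) are all W)
(4,9): L (options (3,9)(W), (2,9)(W), (1,9)(W), (4,6)(W), (4,4)(W) are all W)
(5,3): L (options (4,3)(W), (3,3)(W), (2,3)(W), (5,0)(W) are all W)
(5,4): L (options (4,4)(W), (3,4)(W), (2,4)(W), (5,1)(W) are all W)
(5,5): L (options (4,5)(W), (3,5)(W), (2,5)(W), (5,2)(W), (5,0)(W) are all W)
(6,6): L (options (5,6)(W), (4,6)(W), (3,6)(W), (6,3)(W), (6,1)(W) are all W)
(6,7): L (options (5,7)(W), (4,7)(W), (3,7)(W), (6,4)(W), (6,2)(W) are all W)
Every other cell has at least one move into one of the L cells above, so it is W.
L cells per row: a=0: 5, a=1: 3, a=2: 2, a=3: 0, a=4: 5, a=5: 3, a=6: 2; total 20.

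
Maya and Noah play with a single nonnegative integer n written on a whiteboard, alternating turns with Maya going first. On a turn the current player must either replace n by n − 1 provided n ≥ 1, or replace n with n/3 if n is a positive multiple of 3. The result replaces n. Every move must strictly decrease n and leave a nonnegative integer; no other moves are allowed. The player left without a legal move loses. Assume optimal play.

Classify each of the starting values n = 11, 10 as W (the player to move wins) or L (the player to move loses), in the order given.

Positions with no move are L. A position that does have a move is losing for the player to move precisely when every available move leads to a winning position for the opponent. Fill in the labels:
n=0: no move → L
n=1: can move to 0, which is L ⇒ W
n=2: the only move is to 1(W), a W ⇒ L
n=3: can move to 2, which is L ⇒ W
n=4: the only move is to 3(W), a W ⇒ L
n=5: can move to 4, which is L ⇒ W
n=6: can move to 2, which is L ⇒ W
n=7: the only move is to 6(W), a W ⇒ L
n=8: can move to 7, which is L ⇒ W
n=9: moves to 3(W), 8(W); every one is W ⇒ L
n=10: can move to 9, which is L ⇒ W
n=11: the only move is to 10(W), a W ⇒ L

11: L, 10: W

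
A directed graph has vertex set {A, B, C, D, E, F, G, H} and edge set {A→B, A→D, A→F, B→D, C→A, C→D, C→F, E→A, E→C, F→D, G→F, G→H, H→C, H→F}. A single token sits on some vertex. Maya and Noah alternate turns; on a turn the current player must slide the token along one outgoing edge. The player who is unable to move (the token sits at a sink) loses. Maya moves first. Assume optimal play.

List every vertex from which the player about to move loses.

D, E, H

Use the standard recursion: the mover loses at a terminal position; elsewhere, the mover wins exactly when some move hands the opponent an L position.
Every edge goes from a vertex to one that appears earlier in the order D, B, F, A, C, H, E, G, so processing vertices in that order labels each vertex after all of its successors.
D: no outgoing edge → L
B: →D(L), so W
F: →D(L), so W
A: →D(L), so W
C: →D(L), so W
H: →C(W), F(W) — all W, so L
E: →C(W), A(W) — all W, so L
G: →H(L), so W
The losing starting vertices are exactly the entries labelled L in this table (3 of them).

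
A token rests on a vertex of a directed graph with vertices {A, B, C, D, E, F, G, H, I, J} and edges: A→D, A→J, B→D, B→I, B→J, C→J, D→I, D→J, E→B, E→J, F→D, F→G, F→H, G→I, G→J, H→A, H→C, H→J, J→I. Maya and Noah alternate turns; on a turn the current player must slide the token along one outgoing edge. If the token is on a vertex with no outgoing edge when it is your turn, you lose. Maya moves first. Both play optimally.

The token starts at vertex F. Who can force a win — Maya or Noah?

Compute win/loss labels from the base case upward. A position with no move is L. Any other position is W if it can reach an L in one move, else L.
Every edge goes from a vertex to one that appears earlier in the order I, J, D, B, C, A, G, E, H, F, so processing vertices in that order labels each vertex after all of its successors.
I: no outgoing edge → L
J: reaches L-position I → W
D: reaches L-position I → W
B: reaches L-position I → W
C: only reaches J(W), which is W → L
A: only reaches D(W), J(W), all W → L
G: reaches L-position I → W
E: only reaches B(W), J(W), all W → L
H: reaches L-position A → W
F: only reaches H(W), G(W), D(W), all W → L
Every move from F reaches a W position, so the mover loses.

Noah wins.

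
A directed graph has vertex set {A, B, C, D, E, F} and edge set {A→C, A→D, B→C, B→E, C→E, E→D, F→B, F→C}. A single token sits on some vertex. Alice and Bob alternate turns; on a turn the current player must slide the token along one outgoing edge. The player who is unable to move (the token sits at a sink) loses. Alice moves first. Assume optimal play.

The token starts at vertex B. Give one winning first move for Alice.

Build the W/L table. Terminal = L. A non-terminal position is W if it has a move to some L; otherwise it is L.
Every edge goes from a vertex to one that appears earlier in the order D, E, C, B, A, F, so processing vertices in that order labels each vertex after all of its successors.
D: no outgoing edge → L
E: can move to D, which is L ⇒ W
C: the only move is to E(W), a W ⇒ L
B: can move to C, which is L ⇒ W
A: can move to C, which is L ⇒ W
F: can move to C, which is L ⇒ W
From B, the L positions reachable in one move are: C.

Move to C.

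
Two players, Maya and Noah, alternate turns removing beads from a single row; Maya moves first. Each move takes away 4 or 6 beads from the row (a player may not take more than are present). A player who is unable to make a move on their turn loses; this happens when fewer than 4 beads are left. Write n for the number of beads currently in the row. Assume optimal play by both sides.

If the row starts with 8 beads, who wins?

Positions with no move are L. A position that does have a move is losing for the player to move precisely when every available move leads to a winning position for the opponent. Fill in the labels:
n=0: no move → L
n=1: no move → L
n=2: no move → L
n=3: no move → L
n=4: reaches L-position 0 → W
n=5: reaches L-position 1 → W
n=6: reaches L-position 2 → W
n=7: reaches L-position 3 → W
n=8: reaches L-position 2 → W
The starting position 8 is W: Maya should remove 6, leaving 2, handing over an L position.

Maya wins.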